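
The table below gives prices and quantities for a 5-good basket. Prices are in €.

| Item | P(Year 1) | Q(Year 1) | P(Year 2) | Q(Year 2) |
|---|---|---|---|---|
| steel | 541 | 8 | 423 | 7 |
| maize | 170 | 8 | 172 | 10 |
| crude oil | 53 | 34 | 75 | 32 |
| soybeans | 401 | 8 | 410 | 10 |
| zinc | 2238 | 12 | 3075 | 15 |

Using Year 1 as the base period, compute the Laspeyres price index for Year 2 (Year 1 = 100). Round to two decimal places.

Laspeyres price index uses base-period quantities as weights.
ΣP(Year 2)·Q(Year 1) = 423×8 + 172×8 + 75×34 + 410×8 + 3075×12 = 3384 + 1376 + 2550 + 3280 + 36900 = 47490
ΣP(Year 1)·Q(Year 1) = 541×8 + 170×8 + 53×34 + 401×8 + 2238×12 = 4328 + 1360 + 1802 + 3208 + 26856 = 37554
Index = 47490 / 37554 × 100 = 126.4579

126.46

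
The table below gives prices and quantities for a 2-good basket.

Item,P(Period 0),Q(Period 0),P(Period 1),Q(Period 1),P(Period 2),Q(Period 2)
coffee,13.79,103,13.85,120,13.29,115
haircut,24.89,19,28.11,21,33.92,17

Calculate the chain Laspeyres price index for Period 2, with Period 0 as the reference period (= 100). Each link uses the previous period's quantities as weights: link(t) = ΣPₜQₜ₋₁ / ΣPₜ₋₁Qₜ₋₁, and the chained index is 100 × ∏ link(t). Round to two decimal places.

106.08

Link Period 0→Period 1:
ΣP(Period 1)Q(Period 0) = 13.85×103 + 28.11×19 = 1426.55 + 534.09 = 1960.64
ΣP(Period 0)Q(Period 0) = 13.79×103 + 24.89×19 = 1420.37 + 472.91 = 1893.28
link = 1960.64/1893.28 = 1.035578
Link Period 1→Period 2:
ΣP(Period 2)Q(Period 1) = 13.29×120 + 33.92×21 = 1594.8 + 712.32 = 2307.12
ΣP(Period 1)Q(Period 1) = 13.85×120 + 28.11×21 = 1662 + 590.31 = 2252.31
link = 2307.12/2252.31 = 1.024335
Chained index = 100 × 1.035578 × 1.024335 = 106.0779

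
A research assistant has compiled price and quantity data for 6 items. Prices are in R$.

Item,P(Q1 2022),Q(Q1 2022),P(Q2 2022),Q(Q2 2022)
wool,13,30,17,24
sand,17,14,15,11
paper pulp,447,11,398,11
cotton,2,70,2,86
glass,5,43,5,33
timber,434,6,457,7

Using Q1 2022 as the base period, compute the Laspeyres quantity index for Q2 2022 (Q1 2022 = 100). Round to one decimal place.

103.4

Laspeyres quantity index uses base-period prices as weights.
ΣP(Q1 2022)·Q(Q2 2022) = 13×24 + 17×11 + 447×11 + 2×86 + 5×33 + 434×7 = 312 + 187 + 4917 + 172 + 165 + 3038 = 8791
ΣP(Q1 2022)·Q(Q1 2022) = 13×30 + 17×14 + 447×11 + 2×70 + 5×43 + 434×6 = 390 + 238 + 4917 + 140 + 215 + 2604 = 8504
Index = 8791 / 8504 × 100 = 103.3749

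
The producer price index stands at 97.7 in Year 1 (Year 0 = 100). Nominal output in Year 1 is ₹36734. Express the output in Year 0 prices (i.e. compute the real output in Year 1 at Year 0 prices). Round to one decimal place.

Real = Nominal ÷ (Index/100) = 36734 ÷ (97.7/100)
     = 36734 ÷ 0.977 = 37598.7718

37598.8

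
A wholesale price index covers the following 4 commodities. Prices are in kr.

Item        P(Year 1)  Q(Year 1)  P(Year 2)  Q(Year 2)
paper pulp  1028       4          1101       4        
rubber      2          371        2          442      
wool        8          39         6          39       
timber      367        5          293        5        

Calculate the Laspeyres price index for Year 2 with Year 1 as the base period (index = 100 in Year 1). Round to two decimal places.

97.77

Laspeyres price index uses base-period quantities as weights.
ΣP(Year 2)·Q(Year 1) = 1101×4 + 2×371 + 6×39 + 293×5 = 4404 + 742 + 234 + 1465 = 6845
ΣP(Year 1)·Q(Year 1) = 1028×4 + 2×371 + 8×39 + 367×5 = 4112 + 742 + 312 + 1835 = 7001
Index = 6845 / 7001 × 100 = 97.7717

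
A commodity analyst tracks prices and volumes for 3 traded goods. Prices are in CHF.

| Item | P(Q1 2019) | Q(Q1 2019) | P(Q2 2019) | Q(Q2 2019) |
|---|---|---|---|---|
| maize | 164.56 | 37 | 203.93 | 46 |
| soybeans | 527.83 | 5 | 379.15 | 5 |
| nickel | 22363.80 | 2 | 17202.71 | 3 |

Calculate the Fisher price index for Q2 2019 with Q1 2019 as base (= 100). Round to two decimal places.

81.69

Laspeyres component (base-period weights):
ΣP(Q2 2019)Q(Q1 2019) = 203.93×37 + 379.15×5 + 17202.71×2 = 7545.41 + 1895.75 + 34405.42 = 43846.58
ΣP(Q1 2019)Q(Q1 2019) = 164.56×37 + 527.83×5 + 22363.80×2 = 6088.72 + 2639.15 + 44727.6 = 53455.47
L = 43846.58 / 53455.47 × 100 = 82.0245
Paasche component (current-period weights):
ΣP(Q2 2019)Q(Q2 2019) = 203.93×46 + 379.15×5 + 17202.71×3 = 9380.78 + 1895.75 + 51608.13 = 62884.66
ΣP(Q1 2019)Q(Q2 2019) = 164.56×46 + 527.83×5 + 22363.80×3 = 7569.76 + 2639.15 + 67091.4 = 77300.31
P = 62884.66 / 77300.31 × 100 = 81.3511
Fisher = √(L × P) = √(82.0245 × 81.3511) = 81.6871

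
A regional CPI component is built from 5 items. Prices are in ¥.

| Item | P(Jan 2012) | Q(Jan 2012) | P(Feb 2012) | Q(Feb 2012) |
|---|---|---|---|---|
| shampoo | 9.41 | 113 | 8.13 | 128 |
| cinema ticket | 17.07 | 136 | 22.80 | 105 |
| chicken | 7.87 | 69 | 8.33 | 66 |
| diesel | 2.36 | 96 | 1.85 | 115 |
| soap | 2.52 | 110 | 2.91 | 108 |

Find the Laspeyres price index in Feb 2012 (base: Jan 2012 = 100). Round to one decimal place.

Laspeyres price index uses base-period quantities as weights.
ΣP(Feb 2012)·Q(Jan 2012) = 8.13×113 + 22.80×136 + 8.33×69 + 1.85×96 + 2.91×110 = 918.69 + 3100.8 + 574.77 + 177.6 + 320.1 = 5091.96
ΣP(Jan 2012)·Q(Jan 2012) = 9.41×113 + 17.07×136 + 7.87×69 + 2.36×96 + 2.52×110 = 1063.33 + 2321.52 + 543.03 + 226.56 + 277.2 = 4431.64
Index = 5091.96 / 4431.64 × 100 = 114.9001

114.9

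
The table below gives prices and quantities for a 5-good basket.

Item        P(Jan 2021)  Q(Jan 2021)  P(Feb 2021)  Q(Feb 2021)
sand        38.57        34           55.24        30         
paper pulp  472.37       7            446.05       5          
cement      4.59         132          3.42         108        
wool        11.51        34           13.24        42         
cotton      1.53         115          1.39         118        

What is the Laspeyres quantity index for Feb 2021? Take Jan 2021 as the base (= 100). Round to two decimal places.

80.79

Laspeyres quantity index uses base-period prices as weights.
ΣP(Jan 2021)·Q(Feb 2021) = 38.57×30 + 472.37×5 + 4.59×108 + 11.51×42 + 1.53×118 = 1157.1 + 2361.85 + 495.72 + 483.42 + 180.54 = 4678.63
ΣP(Jan 2021)·Q(Jan 2021) = 38.57×34 + 472.37×7 + 4.59×132 + 11.51×34 + 1.53×115 = 1311.38 + 3306.59 + 605.88 + 391.34 + 175.95 = 5791.14
Index = 4678.63 / 5791.14 × 100 = 80.7894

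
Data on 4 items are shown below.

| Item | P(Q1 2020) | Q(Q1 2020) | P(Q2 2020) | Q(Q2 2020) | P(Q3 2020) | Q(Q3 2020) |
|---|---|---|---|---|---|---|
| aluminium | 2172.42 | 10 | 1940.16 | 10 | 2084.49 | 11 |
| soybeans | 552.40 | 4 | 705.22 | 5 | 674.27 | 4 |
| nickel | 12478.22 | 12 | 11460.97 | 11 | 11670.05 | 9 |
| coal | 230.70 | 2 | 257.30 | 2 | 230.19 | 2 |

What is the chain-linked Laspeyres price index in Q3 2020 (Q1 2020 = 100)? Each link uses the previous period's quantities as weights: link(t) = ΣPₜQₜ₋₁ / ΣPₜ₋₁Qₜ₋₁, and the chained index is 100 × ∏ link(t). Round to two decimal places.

Link Q1 2020→Q2 2020:
ΣP(Q2 2020)Q(Q1 2020) = 1940.16×10 + 705.22×4 + 11460.97×12 + 257.30×2 = 19401.6 + 2820.88 + 137531.64 + 514.6 = 160268.72
ΣP(Q1 2020)Q(Q1 2020) = 2172.42×10 + 552.40×4 + 12478.22×12 + 230.70×2 = 21724.2 + 2209.6 + 149738.64 + 461.4 = 174133.84
link = 160268.72/174133.84 = 0.920377
Link Q2 2020→Q3 2020:
ΣP(Q3 2020)Q(Q2 2020) = 2084.49×10 + 674.27×5 + 11670.05×11 + 230.19×2 = 20844.9 + 3371.35 + 128370.55 + 460.38 = 153047.18
ΣP(Q2 2020)Q(Q2 2020) = 1940.16×10 + 705.22×5 + 11460.97×11 + 257.30×2 = 19401.6 + 3526.1 + 126070.67 + 514.6 = 149512.97
link = 153047.18/149512.97 = 1.023638
Chained index = 100 × 0.920377 × 1.023638 = 94.2133

94.21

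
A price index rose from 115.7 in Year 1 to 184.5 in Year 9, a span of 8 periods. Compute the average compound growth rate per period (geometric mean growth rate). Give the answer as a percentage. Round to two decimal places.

6.01%

Growth factor = (184.5/115.7)^(1/8) = (1.594641)^(1/8) = 1.060066
Growth rate = 1.060066 − 1 = 0.060066 = 6.0066%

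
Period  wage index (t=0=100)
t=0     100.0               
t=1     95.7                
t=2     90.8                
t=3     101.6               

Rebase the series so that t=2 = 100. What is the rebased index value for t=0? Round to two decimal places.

Rebased(t=0) = 100.0 / 90.8 × 100 = 110.1322

110.13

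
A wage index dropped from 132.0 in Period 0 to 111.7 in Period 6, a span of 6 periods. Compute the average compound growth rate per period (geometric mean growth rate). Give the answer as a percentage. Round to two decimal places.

-2.74%

Growth factor = (111.7/132.0)^(1/6) = (0.846212)^(1/6) = 0.972553
Growth rate = 0.972553 − 1 = -0.027447 = -2.7447%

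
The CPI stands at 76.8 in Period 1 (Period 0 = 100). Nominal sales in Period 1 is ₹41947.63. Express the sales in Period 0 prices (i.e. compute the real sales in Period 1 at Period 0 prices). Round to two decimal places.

Real = Nominal ÷ (Index/100) = 41947.63 ÷ (76.8/100)
     = 41947.63 ÷ 0.768 = 54619.3099

54619.31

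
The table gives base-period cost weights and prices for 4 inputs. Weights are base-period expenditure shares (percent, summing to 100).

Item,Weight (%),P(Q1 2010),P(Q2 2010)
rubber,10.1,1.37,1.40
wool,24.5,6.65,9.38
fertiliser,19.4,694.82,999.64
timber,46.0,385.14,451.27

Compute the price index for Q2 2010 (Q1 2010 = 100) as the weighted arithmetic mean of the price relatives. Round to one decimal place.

rubber: 10.1 × (1.40/1.37) = 10.1 × 1.021898 = 10.3212
wool: 24.5 × (9.38/6.65) = 24.5 × 1.410526 = 34.5579
fertiliser: 19.4 × (999.64/694.82) = 19.4 × 1.438704 = 27.9108
timber: 46.0 × (451.27/385.14) = 46.0 × 1.171704 = 53.8984
Index = Σ wᵢ·(p₁ᵢ/p₀ᵢ) = 10.3212 + 34.5579 + 27.9108 + 53.8984 = 126.6883

126.7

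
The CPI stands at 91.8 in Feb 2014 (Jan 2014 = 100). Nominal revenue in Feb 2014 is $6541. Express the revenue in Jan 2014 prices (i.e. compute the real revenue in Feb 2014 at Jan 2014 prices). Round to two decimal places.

Real = Nominal ÷ (Index/100) = 6541 ÷ (91.8/100)
     = 6541 ÷ 0.918 = 7125.2723

7125.27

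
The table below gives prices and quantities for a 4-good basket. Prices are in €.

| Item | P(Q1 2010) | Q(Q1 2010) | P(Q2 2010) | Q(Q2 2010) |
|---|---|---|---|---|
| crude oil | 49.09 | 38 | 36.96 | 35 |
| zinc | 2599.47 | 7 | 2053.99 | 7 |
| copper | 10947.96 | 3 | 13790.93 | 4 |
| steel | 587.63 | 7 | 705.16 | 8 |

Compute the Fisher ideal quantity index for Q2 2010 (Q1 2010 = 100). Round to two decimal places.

121.56

Laspeyres component (base-period weights):
ΣP(Q1 2010)Q(Q2 2010) = 49.09×35 + 2599.47×7 + 10947.96×4 + 587.63×8 = 1718.15 + 18196.29 + 43791.84 + 4701.04 = 68407.32
ΣP(Q1 2010)Q(Q1 2010) = 49.09×38 + 2599.47×7 + 10947.96×3 + 587.63×7 = 1865.42 + 18196.29 + 32843.88 + 4113.41 = 57019
L = 68407.32 / 57019 × 100 = 119.9729
Paasche component (current-period weights):
ΣP(Q2 2010)Q(Q2 2010) = 36.96×35 + 2053.99×7 + 13790.93×4 + 705.16×8 = 1293.6 + 14377.93 + 55163.72 + 5641.28 = 76476.53
ΣP(Q2 2010)Q(Q1 2010) = 36.96×38 + 2053.99×7 + 13790.93×3 + 705.16×7 = 1404.48 + 14377.93 + 41372.79 + 4936.12 = 62091.32
P = 76476.53 / 62091.32 × 100 = 123.1678
Fisher = √(L × P) = √(119.9729 × 123.1678) = 121.5598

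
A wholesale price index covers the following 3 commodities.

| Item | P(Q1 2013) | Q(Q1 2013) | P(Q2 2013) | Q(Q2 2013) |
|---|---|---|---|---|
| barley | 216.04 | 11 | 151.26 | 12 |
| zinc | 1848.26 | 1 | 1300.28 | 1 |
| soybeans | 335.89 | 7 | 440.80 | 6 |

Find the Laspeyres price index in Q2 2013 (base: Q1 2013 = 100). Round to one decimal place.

92.0

Laspeyres price index uses base-period quantities as weights.
ΣP(Q2 2013)·Q(Q1 2013) = 151.26×11 + 1300.28×1 + 440.80×7 = 1663.86 + 1300.28 + 3085.6 = 6049.74
ΣP(Q1 2013)·Q(Q1 2013) = 216.04×11 + 1848.26×1 + 335.89×7 = 2376.44 + 1848.26 + 2351.23 = 6575.93
Index = 6049.74 / 6575.93 × 100 = 91.9982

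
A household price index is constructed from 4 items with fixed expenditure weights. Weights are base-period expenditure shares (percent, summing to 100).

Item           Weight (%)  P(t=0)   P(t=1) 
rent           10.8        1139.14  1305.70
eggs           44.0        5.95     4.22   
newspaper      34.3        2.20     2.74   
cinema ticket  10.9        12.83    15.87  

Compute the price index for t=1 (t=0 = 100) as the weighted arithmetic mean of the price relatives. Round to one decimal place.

99.8

rent: 10.8 × (1305.70/1139.14) = 10.8 × 1.146216 = 12.3791
eggs: 44.0 × (4.22/5.95) = 44.0 × 0.709244 = 31.2067
newspaper: 34.3 × (2.74/2.20) = 34.3 × 1.245455 = 42.7191
cinema ticket: 10.9 × (15.87/12.83) = 10.9 × 1.236945 = 13.4827
Index = Σ wᵢ·(p₁ᵢ/p₀ᵢ) = 12.3791 + 31.2067 + 42.7191 + 13.4827 = 99.7876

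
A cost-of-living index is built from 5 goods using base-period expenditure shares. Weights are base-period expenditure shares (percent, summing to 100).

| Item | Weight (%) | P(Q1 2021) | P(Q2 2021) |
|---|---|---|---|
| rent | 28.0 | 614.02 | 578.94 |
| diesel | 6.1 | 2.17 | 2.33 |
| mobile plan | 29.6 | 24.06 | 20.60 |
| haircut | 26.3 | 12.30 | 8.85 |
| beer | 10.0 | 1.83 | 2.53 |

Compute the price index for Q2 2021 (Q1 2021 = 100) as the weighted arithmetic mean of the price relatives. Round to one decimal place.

91.0

rent: 28.0 × (578.94/614.02) = 28.0 × 0.942868 = 26.4003
diesel: 6.1 × (2.33/2.17) = 6.1 × 1.073733 = 6.5498
mobile plan: 29.6 × (20.60/24.06) = 29.6 × 0.856193 = 25.3433
haircut: 26.3 × (8.85/12.30) = 26.3 × 0.719512 = 18.9232
beer: 10.0 × (2.53/1.83) = 10.0 × 1.382514 = 13.8251
Index = Σ wᵢ·(p₁ᵢ/p₀ᵢ) = 26.4003 + 6.5498 + 25.3433 + 18.9232 + 13.8251 = 91.0417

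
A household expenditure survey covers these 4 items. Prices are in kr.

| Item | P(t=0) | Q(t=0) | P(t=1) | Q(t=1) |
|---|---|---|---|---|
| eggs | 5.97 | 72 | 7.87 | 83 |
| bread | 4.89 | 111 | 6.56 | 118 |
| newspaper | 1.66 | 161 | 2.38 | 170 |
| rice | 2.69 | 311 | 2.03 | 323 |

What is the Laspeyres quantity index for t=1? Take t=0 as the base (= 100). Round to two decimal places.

Laspeyres quantity index uses base-period prices as weights.
ΣP(t=0)·Q(t=1) = 5.97×83 + 4.89×118 + 1.66×170 + 2.69×323 = 495.51 + 577.02 + 282.2 + 868.87 = 2223.6
ΣP(t=0)·Q(t=0) = 5.97×72 + 4.89×111 + 1.66×161 + 2.69×311 = 429.84 + 542.79 + 267.26 + 836.59 = 2076.48
Index = 2223.6 / 2076.48 × 100 = 107.0851

107.09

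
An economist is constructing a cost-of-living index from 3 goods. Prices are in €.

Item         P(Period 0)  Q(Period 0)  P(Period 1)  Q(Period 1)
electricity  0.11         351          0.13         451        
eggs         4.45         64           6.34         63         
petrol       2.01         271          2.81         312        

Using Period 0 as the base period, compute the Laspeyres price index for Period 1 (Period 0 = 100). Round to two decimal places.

Laspeyres price index uses base-period quantities as weights.
ΣP(Period 1)·Q(Period 0) = 0.13×351 + 6.34×64 + 2.81×271 = 45.63 + 405.76 + 761.51 = 1212.9
ΣP(Period 0)·Q(Period 0) = 0.11×351 + 4.45×64 + 2.01×271 = 38.61 + 284.8 + 544.71 = 868.12
Index = 1212.9 / 868.12 × 100 = 139.7157

139.72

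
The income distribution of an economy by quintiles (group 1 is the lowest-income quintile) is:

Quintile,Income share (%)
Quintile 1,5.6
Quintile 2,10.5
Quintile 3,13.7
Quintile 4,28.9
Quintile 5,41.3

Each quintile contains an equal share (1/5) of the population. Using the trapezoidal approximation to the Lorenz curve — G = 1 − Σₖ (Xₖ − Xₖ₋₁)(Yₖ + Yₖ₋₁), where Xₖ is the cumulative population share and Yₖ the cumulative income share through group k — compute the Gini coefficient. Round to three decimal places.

Cumulative income shares Yₖ: 0.0560, 0.1610, 0.2980, 0.5870, 1.0000
Σ (Xₖ−Xₖ₋₁)(Yₖ+Yₖ₋₁) = (1/5)(0.0560+0.0000) + (1/5)(0.1610+0.0560) + (1/5)(0.2980+0.1610) + (1/5)(0.5870+0.2980) + (1/5)(1.0000+0.5870)
  = 0.0112 + 0.0434 + 0.0918 + 0.1770 + 0.3174 = 0.6408
G = 1 − 0.6408 = 0.3592

0.359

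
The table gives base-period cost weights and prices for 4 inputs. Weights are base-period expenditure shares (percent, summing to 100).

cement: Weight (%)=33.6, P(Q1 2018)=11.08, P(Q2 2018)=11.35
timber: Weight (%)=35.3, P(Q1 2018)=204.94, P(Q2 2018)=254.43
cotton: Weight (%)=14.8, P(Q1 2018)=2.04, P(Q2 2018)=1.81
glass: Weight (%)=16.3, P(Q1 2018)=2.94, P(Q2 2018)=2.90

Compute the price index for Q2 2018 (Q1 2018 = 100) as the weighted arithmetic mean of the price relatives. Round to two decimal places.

107.45

cement: 33.6 × (11.35/11.08) = 33.6 × 1.024368 = 34.4188
timber: 35.3 × (254.43/204.94) = 35.3 × 1.241485 = 43.8244
cotton: 14.8 × (1.81/2.04) = 14.8 × 0.887255 = 13.1314
glass: 16.3 × (2.90/2.94) = 16.3 × 0.986395 = 16.0782
Index = Σ wᵢ·(p₁ᵢ/p₀ᵢ) = 34.4188 + 43.8244 + 13.1314 + 16.0782 = 107.4528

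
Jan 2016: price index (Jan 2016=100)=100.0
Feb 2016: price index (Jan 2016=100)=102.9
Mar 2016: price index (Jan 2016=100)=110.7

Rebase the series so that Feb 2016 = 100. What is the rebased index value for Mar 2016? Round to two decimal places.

107.58

Rebased(Mar 2016) = 110.7 / 102.9 × 100 = 107.5802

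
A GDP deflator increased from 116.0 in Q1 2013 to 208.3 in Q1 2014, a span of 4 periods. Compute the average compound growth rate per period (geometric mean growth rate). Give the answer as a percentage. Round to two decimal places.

Growth factor = (208.3/116.0)^(1/4) = (1.795690)^(1/4) = 1.157598
Growth rate = 1.157598 − 1 = 0.157598 = 15.7598%

15.76%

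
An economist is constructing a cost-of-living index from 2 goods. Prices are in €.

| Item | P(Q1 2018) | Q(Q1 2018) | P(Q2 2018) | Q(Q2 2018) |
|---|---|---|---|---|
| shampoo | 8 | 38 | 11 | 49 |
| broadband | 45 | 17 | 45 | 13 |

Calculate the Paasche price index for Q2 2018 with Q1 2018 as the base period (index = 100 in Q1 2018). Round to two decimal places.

115.05

Paasche price index uses current-period quantities as weights.
ΣP(Q2 2018)·Q(Q2 2018) = 11×49 + 45×13 = 539 + 585 = 1124
ΣP(Q1 2018)·Q(Q2 2018) = 8×49 + 45×13 = 392 + 585 = 977
Index = 1124 / 977 × 100 = 115.0461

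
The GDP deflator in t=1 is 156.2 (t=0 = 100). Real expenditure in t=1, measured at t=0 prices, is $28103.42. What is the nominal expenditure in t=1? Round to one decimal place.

Nominal = Real × (Index/100) = 28103.42 × (156.2/100)
        = 28103.42 × 1.562 = 43897.5420

43897.5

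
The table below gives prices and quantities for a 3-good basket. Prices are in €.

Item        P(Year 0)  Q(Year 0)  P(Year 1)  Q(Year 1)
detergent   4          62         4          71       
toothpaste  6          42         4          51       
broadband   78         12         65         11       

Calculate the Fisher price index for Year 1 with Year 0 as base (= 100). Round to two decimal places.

83.18

Laspeyres component (base-period weights):
ΣP(Year 1)Q(Year 0) = 4×62 + 4×42 + 65×12 = 248 + 168 + 780 = 1196
ΣP(Year 0)Q(Year 0) = 4×62 + 6×42 + 78×12 = 248 + 252 + 936 = 1436
L = 1196 / 1436 × 100 = 83.2869
Paasche component (current-period weights):
ΣP(Year 1)Q(Year 1) = 4×71 + 4×51 + 65×11 = 284 + 204 + 715 = 1203
ΣP(Year 0)Q(Year 1) = 4×71 + 6×51 + 78×11 = 284 + 306 + 858 = 1448
P = 1203 / 1448 × 100 = 83.0801
Fisher = √(L × P) = √(83.2869 × 83.0801) = 83.1834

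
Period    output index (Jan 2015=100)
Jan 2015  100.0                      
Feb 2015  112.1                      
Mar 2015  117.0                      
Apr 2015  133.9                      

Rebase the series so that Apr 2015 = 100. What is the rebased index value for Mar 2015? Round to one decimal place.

Rebased(Mar 2015) = 117.0 / 133.9 × 100 = 87.3786

87.4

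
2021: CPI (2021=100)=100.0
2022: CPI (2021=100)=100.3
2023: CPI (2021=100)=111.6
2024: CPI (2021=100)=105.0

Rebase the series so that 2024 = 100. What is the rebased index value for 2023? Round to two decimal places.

106.29

Rebased(2023) = 111.6 / 105.0 × 100 = 106.2857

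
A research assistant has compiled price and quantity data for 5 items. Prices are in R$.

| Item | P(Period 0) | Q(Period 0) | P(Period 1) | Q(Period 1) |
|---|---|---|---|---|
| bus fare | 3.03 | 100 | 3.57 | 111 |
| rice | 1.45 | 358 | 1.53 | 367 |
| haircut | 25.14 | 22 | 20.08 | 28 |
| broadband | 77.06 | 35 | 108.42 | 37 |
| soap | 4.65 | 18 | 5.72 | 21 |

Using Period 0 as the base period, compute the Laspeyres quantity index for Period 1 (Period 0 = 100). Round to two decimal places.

Laspeyres quantity index uses base-period prices as weights.
ΣP(Period 0)·Q(Period 1) = 3.03×111 + 1.45×367 + 25.14×28 + 77.06×37 + 4.65×21 = 336.33 + 532.15 + 703.92 + 2851.22 + 97.65 = 4521.27
ΣP(Period 0)·Q(Period 0) = 3.03×100 + 1.45×358 + 25.14×22 + 77.06×35 + 4.65×18 = 303 + 519.1 + 553.08 + 2697.1 + 83.7 = 4155.98
Index = 4521.27 / 4155.98 × 100 = 108.7895

108.79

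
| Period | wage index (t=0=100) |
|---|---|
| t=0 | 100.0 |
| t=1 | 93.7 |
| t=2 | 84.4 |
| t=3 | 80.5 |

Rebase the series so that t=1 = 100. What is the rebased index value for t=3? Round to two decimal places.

Rebased(t=3) = 80.5 / 93.7 × 100 = 85.9125

85.91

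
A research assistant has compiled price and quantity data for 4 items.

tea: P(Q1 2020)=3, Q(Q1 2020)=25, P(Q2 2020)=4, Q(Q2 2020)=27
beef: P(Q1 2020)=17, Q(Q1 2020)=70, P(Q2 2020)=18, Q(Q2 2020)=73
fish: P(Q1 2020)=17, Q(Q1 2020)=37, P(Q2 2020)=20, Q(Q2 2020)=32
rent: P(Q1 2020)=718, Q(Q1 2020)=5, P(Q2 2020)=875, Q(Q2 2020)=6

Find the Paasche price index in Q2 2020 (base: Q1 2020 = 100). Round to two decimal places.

118.43

Paasche price index uses current-period quantities as weights.
ΣP(Q2 2020)·Q(Q2 2020) = 4×27 + 18×73 + 20×32 + 875×6 = 108 + 1314 + 640 + 5250 = 7312
ΣP(Q1 2020)·Q(Q2 2020) = 3×27 + 17×73 + 17×32 + 718×6 = 81 + 1241 + 544 + 4308 = 6174
Index = 7312 / 6174 × 100 = 118.4321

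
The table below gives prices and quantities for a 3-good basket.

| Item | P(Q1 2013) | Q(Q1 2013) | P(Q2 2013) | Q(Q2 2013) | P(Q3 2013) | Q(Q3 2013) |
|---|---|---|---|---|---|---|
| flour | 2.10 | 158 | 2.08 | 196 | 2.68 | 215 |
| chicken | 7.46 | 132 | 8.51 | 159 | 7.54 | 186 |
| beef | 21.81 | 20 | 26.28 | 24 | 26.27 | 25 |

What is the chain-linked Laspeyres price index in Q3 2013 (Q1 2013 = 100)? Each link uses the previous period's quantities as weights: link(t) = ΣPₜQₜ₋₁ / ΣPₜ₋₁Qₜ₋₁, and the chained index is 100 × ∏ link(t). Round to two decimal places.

Link Q1 2013→Q2 2013:
ΣP(Q2 2013)Q(Q1 2013) = 2.08×158 + 8.51×132 + 26.28×20 = 328.64 + 1123.32 + 525.6 = 1977.56
ΣP(Q1 2013)Q(Q1 2013) = 2.10×158 + 7.46×132 + 21.81×20 = 331.8 + 984.72 + 436.2 = 1752.72
link = 1977.56/1752.72 = 1.128281
Link Q2 2013→Q3 2013:
ΣP(Q3 2013)Q(Q2 2013) = 2.68×196 + 7.54×159 + 26.27×24 = 525.28 + 1198.86 + 630.48 = 2354.62
ΣP(Q2 2013)Q(Q2 2013) = 2.08×196 + 8.51×159 + 26.28×24 = 407.68 + 1353.09 + 630.72 = 2391.49
link = 2354.62/2391.49 = 0.984583
Chained index = 100 × 1.128281 × 0.984583 = 111.0886

111.09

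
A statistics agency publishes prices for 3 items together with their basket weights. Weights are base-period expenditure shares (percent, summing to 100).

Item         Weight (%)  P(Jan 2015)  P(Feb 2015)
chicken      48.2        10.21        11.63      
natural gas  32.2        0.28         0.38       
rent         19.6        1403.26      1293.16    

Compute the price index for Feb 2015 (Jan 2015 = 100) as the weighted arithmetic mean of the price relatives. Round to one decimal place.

116.7

chicken: 48.2 × (11.63/10.21) = 48.2 × 1.139079 = 54.9036
natural gas: 32.2 × (0.38/0.28) = 32.2 × 1.357143 = 43.7000
rent: 19.6 × (1293.16/1403.26) = 19.6 × 0.921540 = 18.0622
Index = Σ wᵢ·(p₁ᵢ/p₀ᵢ) = 54.9036 + 43.7000 + 18.0622 = 116.6658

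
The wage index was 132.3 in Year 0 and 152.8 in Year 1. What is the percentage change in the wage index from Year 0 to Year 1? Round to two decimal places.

Change = (152.8 − 132.3) / 132.3 × 100
       = 20.5 / 132.3 × 100 = 15.4951%

15.50%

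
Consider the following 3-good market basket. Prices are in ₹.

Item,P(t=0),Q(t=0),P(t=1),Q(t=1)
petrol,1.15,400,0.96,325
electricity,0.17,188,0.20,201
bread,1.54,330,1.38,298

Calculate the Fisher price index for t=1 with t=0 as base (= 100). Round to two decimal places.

87.88

Laspeyres component (base-period weights):
ΣP(t=1)Q(t=0) = 0.96×400 + 0.20×188 + 1.38×330 = 384 + 37.6 + 455.4 = 877
ΣP(t=0)Q(t=0) = 1.15×400 + 0.17×188 + 1.54×330 = 460 + 31.96 + 508.2 = 1000.16
L = 877 / 1000.16 × 100 = 87.6860
Paasche component (current-period weights):
ΣP(t=1)Q(t=1) = 0.96×325 + 0.20×201 + 1.38×298 = 312 + 40.2 + 411.24 = 763.44
ΣP(t=0)Q(t=1) = 1.15×325 + 0.17×201 + 1.54×298 = 373.75 + 34.17 + 458.92 = 866.84
P = 763.44 / 866.84 × 100 = 88.0716
Fisher = √(L × P) = √(87.6860 × 88.0716) = 87.8786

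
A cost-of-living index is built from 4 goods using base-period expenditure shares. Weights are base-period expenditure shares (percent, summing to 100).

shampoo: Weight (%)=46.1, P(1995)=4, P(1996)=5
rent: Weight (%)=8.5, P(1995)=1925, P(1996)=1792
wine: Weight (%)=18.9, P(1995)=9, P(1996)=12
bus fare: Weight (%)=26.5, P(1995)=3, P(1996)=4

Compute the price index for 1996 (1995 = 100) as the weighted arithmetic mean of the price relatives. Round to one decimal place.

shampoo: 46.1 × (5/4) = 46.1 × 1.250000 = 57.6250
rent: 8.5 × (1792/1925) = 8.5 × 0.930909 = 7.9127
wine: 18.9 × (12/9) = 18.9 × 1.333333 = 25.2000
bus fare: 26.5 × (4/3) = 26.5 × 1.333333 = 35.3333
Index = Σ wᵢ·(p₁ᵢ/p₀ᵢ) = 57.6250 + 7.9127 + 25.2000 + 35.3333 = 126.0711

126.1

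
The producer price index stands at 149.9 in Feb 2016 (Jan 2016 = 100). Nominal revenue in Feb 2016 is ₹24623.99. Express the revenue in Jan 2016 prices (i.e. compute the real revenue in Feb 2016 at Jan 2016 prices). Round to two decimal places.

Real = Nominal ÷ (Index/100) = 24623.99 ÷ (149.9/100)
     = 24623.99 ÷ 1.499 = 16426.9446

16426.94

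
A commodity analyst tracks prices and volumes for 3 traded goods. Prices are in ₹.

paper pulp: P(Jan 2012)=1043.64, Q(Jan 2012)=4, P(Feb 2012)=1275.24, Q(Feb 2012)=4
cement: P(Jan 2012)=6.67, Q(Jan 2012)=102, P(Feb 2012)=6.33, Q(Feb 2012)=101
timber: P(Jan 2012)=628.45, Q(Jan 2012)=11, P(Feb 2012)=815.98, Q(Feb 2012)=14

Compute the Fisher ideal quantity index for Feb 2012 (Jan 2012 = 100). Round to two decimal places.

Laspeyres component (base-period weights):
ΣP(Jan 2012)Q(Feb 2012) = 1043.64×4 + 6.67×101 + 628.45×14 = 4174.56 + 673.67 + 8798.3 = 13646.53
ΣP(Jan 2012)Q(Jan 2012) = 1043.64×4 + 6.67×102 + 628.45×11 = 4174.56 + 680.34 + 6912.95 = 11767.85
L = 13646.53 / 11767.85 × 100 = 115.9645
Paasche component (current-period weights):
ΣP(Feb 2012)Q(Feb 2012) = 1275.24×4 + 6.33×101 + 815.98×14 = 5100.96 + 639.33 + 11423.72 = 17164.01
ΣP(Feb 2012)Q(Jan 2012) = 1275.24×4 + 6.33×102 + 815.98×11 = 5100.96 + 645.66 + 8975.78 = 14722.4
P = 17164.01 / 14722.4 × 100 = 116.5843
Fisher = √(L × P) = √(115.9645 × 116.5843) = 116.2740

116.27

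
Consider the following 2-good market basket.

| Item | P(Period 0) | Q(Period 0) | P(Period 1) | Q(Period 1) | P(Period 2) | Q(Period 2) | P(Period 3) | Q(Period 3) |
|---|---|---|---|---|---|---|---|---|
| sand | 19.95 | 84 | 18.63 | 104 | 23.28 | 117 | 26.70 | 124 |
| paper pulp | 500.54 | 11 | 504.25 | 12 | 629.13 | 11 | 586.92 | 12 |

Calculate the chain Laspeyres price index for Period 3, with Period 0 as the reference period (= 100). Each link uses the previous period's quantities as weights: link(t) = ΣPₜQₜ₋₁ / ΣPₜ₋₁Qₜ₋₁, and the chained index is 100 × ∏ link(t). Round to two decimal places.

122.77

Link Period 0→Period 1:
ΣP(Period 1)Q(Period 0) = 18.63×84 + 504.25×11 = 1564.92 + 5546.75 = 7111.67
ΣP(Period 0)Q(Period 0) = 19.95×84 + 500.54×11 = 1675.8 + 5505.94 = 7181.74
link = 7111.67/7181.74 = 0.990243
Link Period 1→Period 2:
ΣP(Period 2)Q(Period 1) = 23.28×104 + 629.13×12 = 2421.12 + 7549.56 = 9970.68
ΣP(Period 1)Q(Period 1) = 18.63×104 + 504.25×12 = 1937.52 + 6051 = 7988.52
link = 9970.68/7988.52 = 1.248126
Link Period 2→Period 3:
ΣP(Period 3)Q(Period 2) = 26.70×117 + 586.92×11 = 3123.9 + 6456.12 = 9580.02
ΣP(Period 2)Q(Period 2) = 23.28×117 + 629.13×11 = 2723.76 + 6920.43 = 9644.19
link = 9580.02/9644.19 = 0.993346
Chained index = 100 × 0.990243 × 1.248126 × 0.993346 = 122.7725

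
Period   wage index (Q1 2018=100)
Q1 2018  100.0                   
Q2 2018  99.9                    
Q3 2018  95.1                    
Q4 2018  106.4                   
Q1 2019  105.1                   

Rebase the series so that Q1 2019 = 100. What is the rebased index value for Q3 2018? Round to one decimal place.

90.5

Rebased(Q3 2018) = 95.1 / 105.1 × 100 = 90.4853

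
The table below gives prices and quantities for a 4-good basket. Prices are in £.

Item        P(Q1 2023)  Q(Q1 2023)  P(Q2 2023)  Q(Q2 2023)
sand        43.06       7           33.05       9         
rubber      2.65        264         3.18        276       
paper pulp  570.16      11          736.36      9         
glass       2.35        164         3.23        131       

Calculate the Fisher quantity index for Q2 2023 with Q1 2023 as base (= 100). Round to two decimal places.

85.21

Laspeyres component (base-period weights):
ΣP(Q1 2023)Q(Q2 2023) = 43.06×9 + 2.65×276 + 570.16×9 + 2.35×131 = 387.54 + 731.4 + 5131.44 + 307.85 = 6558.23
ΣP(Q1 2023)Q(Q1 2023) = 43.06×7 + 2.65×264 + 570.16×11 + 2.35×164 = 301.42 + 699.6 + 6271.76 + 385.4 = 7658.18
L = 6558.23 / 7658.18 × 100 = 85.6369
Paasche component (current-period weights):
ΣP(Q2 2023)Q(Q2 2023) = 33.05×9 + 3.18×276 + 736.36×9 + 3.23×131 = 297.45 + 877.68 + 6627.24 + 423.13 = 8225.5
ΣP(Q2 2023)Q(Q1 2023) = 33.05×7 + 3.18×264 + 736.36×11 + 3.23×164 = 231.35 + 839.52 + 8099.96 + 529.72 = 9700.55
P = 8225.5 / 9700.55 × 100 = 84.7942
Fisher = √(L × P) = √(85.6369 × 84.7942) = 85.2145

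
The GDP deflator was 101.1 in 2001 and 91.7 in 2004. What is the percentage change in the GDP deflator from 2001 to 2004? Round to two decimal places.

-9.30%

Change = (91.7 − 101.1) / 101.1 × 100
       = -9.4 / 101.1 × 100 = -9.2977%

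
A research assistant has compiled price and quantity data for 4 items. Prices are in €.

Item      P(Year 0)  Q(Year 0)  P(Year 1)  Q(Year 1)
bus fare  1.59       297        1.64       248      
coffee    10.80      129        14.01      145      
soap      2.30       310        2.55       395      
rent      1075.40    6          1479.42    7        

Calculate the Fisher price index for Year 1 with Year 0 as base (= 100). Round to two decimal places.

132.60

Laspeyres component (base-period weights):
ΣP(Year 1)Q(Year 0) = 1.64×297 + 14.01×129 + 2.55×310 + 1479.42×6 = 487.08 + 1807.29 + 790.5 + 8876.52 = 11961.39
ΣP(Year 0)Q(Year 0) = 1.59×297 + 10.80×129 + 2.30×310 + 1075.40×6 = 472.23 + 1393.2 + 713 + 6452.4 = 9030.83
L = 11961.39 / 9030.83 × 100 = 132.4506
Paasche component (current-period weights):
ΣP(Year 1)Q(Year 1) = 1.64×248 + 14.01×145 + 2.55×395 + 1479.42×7 = 406.72 + 2031.45 + 1007.25 + 10355.94 = 13801.36
ΣP(Year 0)Q(Year 1) = 1.59×248 + 10.80×145 + 2.30×395 + 1075.40×7 = 394.32 + 1566 + 908.5 + 7527.8 = 10396.62
P = 13801.36 / 10396.62 × 100 = 132.7485
Fisher = √(L × P) = √(132.4506 × 132.7485) = 132.5995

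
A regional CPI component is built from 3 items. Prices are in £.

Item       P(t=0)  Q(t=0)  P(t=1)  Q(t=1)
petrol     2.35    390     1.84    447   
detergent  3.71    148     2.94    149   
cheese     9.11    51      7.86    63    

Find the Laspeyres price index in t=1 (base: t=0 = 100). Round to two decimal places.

Laspeyres price index uses base-period quantities as weights.
ΣP(t=1)·Q(t=0) = 1.84×390 + 2.94×148 + 7.86×51 = 717.6 + 435.12 + 400.86 = 1553.58
ΣP(t=0)·Q(t=0) = 2.35×390 + 3.71×148 + 9.11×51 = 916.5 + 549.08 + 464.61 = 1930.19
Index = 1553.58 / 1930.19 × 100 = 80.4884

80.49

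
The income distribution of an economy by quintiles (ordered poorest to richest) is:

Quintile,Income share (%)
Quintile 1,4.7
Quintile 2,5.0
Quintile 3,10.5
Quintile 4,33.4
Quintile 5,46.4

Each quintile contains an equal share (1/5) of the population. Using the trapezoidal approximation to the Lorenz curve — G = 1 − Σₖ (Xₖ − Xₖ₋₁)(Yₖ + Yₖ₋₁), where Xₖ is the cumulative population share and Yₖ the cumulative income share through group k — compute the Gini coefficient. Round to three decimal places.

Cumulative income shares Yₖ: 0.0470, 0.0970, 0.2020, 0.5360, 1.0000
Σ (Xₖ−Xₖ₋₁)(Yₖ+Yₖ₋₁) = (1/5)(0.0470+0.0000) + (1/5)(0.0970+0.0470) + (1/5)(0.2020+0.0970) + (1/5)(0.5360+0.2020) + (1/5)(1.0000+0.5360)
  = 0.0094 + 0.0288 + 0.0598 + 0.1476 + 0.3072 = 0.5528
G = 1 − 0.5528 = 0.4472

0.447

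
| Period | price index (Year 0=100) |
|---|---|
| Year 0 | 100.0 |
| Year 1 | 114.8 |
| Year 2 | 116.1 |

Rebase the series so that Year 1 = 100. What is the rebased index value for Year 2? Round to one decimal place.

Rebased(Year 2) = 116.1 / 114.8 × 100 = 101.1324

101.1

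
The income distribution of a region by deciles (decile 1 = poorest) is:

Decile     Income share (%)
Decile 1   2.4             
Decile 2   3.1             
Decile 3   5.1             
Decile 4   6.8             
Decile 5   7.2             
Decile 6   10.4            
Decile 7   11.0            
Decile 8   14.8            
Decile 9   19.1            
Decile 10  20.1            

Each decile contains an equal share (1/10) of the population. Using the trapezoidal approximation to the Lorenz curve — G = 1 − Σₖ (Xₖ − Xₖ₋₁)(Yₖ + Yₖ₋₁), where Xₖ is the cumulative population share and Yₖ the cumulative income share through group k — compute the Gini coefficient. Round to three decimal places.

Cumulative income shares Yₖ: 0.0240, 0.0550, 0.1060, 0.1740, 0.2460, 0.3500, 0.4600, 0.6080, 0.7990, 1.0000
Σ (Xₖ−Xₖ₋₁)(Yₖ+Yₖ₋₁) = (1/10)(0.0240+0.0000) + (1/10)(0.0550+0.0240) + (1/10)(0.1060+0.0550) + (1/10)(0.1740+0.1060) + (1/10)(0.2460+0.1740) + (1/10)(0.3500+0.2460) + (1/10)(0.4600+0.3500) + (1/10)(0.6080+0.4600) + (1/10)(0.7990+0.6080) + (1/10)(1.0000+0.7990)
  = 0.0024 + 0.0079 + 0.0161 + 0.0280 + 0.0420 + 0.0596 + 0.0810 + 0.1068 + 0.1407 + 0.1799 = 0.6644
G = 1 − 0.6644 = 0.3356

0.336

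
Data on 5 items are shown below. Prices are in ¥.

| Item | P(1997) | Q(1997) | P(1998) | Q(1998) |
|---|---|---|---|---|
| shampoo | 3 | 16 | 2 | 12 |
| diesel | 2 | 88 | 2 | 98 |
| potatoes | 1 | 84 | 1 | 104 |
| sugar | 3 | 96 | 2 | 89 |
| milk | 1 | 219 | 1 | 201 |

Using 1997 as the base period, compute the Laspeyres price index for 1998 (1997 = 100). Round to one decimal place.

Laspeyres price index uses base-period quantities as weights.
ΣP(1998)·Q(1997) = 2×16 + 2×88 + 1×84 + 2×96 + 1×219 = 32 + 176 + 84 + 192 + 219 = 703
ΣP(1997)·Q(1997) = 3×16 + 2×88 + 1×84 + 3×96 + 1×219 = 48 + 176 + 84 + 288 + 219 = 815
Index = 703 / 815 × 100 = 86.2577

86.3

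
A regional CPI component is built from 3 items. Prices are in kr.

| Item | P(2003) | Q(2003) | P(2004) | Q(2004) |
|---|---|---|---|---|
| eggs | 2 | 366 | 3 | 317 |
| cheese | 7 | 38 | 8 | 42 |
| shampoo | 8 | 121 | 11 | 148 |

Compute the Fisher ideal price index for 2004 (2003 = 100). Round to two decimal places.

138.52

Laspeyres component (base-period weights):
ΣP(2004)Q(2003) = 3×366 + 8×38 + 11×121 = 1098 + 304 + 1331 = 2733
ΣP(2003)Q(2003) = 2×366 + 7×38 + 8×121 = 732 + 266 + 968 = 1966
L = 2733 / 1966 × 100 = 139.0132
Paasche component (current-period weights):
ΣP(2004)Q(2004) = 3×317 + 8×42 + 11×148 = 951 + 336 + 1628 = 2915
ΣP(2003)Q(2004) = 2×317 + 7×42 + 8×148 = 634 + 294 + 1184 = 2112
P = 2915 / 2112 × 100 = 138.0208
Fisher = √(L × P) = √(139.0132 × 138.0208) = 138.5161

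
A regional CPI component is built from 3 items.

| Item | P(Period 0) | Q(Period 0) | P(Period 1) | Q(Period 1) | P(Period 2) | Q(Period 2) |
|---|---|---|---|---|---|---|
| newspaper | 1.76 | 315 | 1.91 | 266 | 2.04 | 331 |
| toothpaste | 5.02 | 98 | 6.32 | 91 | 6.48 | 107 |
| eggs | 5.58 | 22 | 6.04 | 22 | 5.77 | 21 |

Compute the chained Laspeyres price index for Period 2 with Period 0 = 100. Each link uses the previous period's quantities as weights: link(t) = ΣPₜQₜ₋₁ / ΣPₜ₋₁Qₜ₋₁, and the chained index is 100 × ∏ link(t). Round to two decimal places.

119.92

Link Period 0→Period 1:
ΣP(Period 1)Q(Period 0) = 1.91×315 + 6.32×98 + 6.04×22 = 601.65 + 619.36 + 132.88 = 1353.89
ΣP(Period 0)Q(Period 0) = 1.76×315 + 5.02×98 + 5.58×22 = 554.4 + 491.96 + 122.76 = 1169.12
link = 1353.89/1169.12 = 1.158042
Link Period 1→Period 2:
ΣP(Period 2)Q(Period 1) = 2.04×266 + 6.48×91 + 5.77×22 = 542.64 + 589.68 + 126.94 = 1259.26
ΣP(Period 1)Q(Period 1) = 1.91×266 + 6.32×91 + 6.04×22 = 508.06 + 575.12 + 132.88 = 1216.06
link = 1259.26/1216.06 = 1.035525
Chained index = 100 × 1.158042 × 1.035525 = 119.9181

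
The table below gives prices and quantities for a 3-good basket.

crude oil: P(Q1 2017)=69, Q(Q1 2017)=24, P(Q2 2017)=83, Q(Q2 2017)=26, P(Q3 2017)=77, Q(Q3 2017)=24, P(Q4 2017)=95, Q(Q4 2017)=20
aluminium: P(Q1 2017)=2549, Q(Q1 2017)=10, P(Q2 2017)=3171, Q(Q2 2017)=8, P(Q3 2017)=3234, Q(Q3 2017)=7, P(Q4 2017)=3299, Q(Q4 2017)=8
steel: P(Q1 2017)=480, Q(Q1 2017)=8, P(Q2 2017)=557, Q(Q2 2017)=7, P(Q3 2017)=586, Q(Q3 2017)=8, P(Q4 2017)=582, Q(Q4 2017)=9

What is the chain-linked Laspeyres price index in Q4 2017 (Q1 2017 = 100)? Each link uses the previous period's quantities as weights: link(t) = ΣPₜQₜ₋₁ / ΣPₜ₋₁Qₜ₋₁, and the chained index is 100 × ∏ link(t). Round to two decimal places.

128.98

Link Q1 2017→Q2 2017:
ΣP(Q2 2017)Q(Q1 2017) = 83×24 + 3171×10 + 557×8 = 1992 + 31710 + 4456 = 38158
ΣP(Q1 2017)Q(Q1 2017) = 69×24 + 2549×10 + 480×8 = 1656 + 25490 + 3840 = 30986
link = 38158/30986 = 1.231459
Link Q2 2017→Q3 2017:
ΣP(Q3 2017)Q(Q2 2017) = 77×26 + 3234×8 + 586×7 = 2002 + 25872 + 4102 = 31976
ΣP(Q2 2017)Q(Q2 2017) = 83×26 + 3171×8 + 557×7 = 2158 + 25368 + 3899 = 31425
link = 31976/31425 = 1.017534
Link Q3 2017→Q4 2017:
ΣP(Q4 2017)Q(Q3 2017) = 95×24 + 3299×7 + 582×8 = 2280 + 23093 + 4656 = 30029
ΣP(Q3 2017)Q(Q3 2017) = 77×24 + 3234×7 + 586×8 = 1848 + 22638 + 4688 = 29174
link = 30029/29174 = 1.029307
Chained index = 100 × 1.231459 × 1.017534 × 1.029307 = 128.9775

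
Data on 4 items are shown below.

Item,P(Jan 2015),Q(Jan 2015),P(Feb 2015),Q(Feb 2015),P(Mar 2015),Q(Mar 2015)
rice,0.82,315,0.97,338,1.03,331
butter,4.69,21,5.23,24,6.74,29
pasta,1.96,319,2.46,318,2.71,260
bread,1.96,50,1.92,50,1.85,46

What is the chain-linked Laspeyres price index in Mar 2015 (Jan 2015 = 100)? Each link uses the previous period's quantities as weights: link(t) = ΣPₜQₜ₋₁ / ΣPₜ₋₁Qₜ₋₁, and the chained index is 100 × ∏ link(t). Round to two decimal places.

Link Jan 2015→Feb 2015:
ΣP(Feb 2015)Q(Jan 2015) = 0.97×315 + 5.23×21 + 2.46×319 + 1.92×50 = 305.55 + 109.83 + 784.74 + 96 = 1296.12
ΣP(Jan 2015)Q(Jan 2015) = 0.82×315 + 4.69×21 + 1.96×319 + 1.96×50 = 258.3 + 98.49 + 625.24 + 98 = 1080.03
link = 1296.12/1080.03 = 1.200078
Link Feb 2015→Mar 2015:
ΣP(Mar 2015)Q(Feb 2015) = 1.03×338 + 6.74×24 + 2.71×318 + 1.85×50 = 348.14 + 161.76 + 861.78 + 92.5 = 1464.18
ΣP(Feb 2015)Q(Feb 2015) = 0.97×338 + 5.23×24 + 2.46×318 + 1.92×50 = 327.86 + 125.52 + 782.28 + 96 = 1331.66
link = 1464.18/1331.66 = 1.099515
Chained index = 100 × 1.200078 × 1.099515 = 131.9503

131.95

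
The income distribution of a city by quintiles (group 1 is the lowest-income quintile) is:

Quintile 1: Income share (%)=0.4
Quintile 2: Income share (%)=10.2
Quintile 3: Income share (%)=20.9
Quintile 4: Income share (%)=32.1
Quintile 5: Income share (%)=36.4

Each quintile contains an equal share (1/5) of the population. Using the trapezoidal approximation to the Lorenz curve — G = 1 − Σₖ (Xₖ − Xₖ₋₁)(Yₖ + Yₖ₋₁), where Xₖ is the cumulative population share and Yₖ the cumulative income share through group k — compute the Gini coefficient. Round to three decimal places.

0.376

Cumulative income shares Yₖ: 0.0040, 0.1060, 0.3150, 0.6360, 1.0000
Σ (Xₖ−Xₖ₋₁)(Yₖ+Yₖ₋₁) = (1/5)(0.0040+0.0000) + (1/5)(0.1060+0.0040) + (1/5)(0.3150+0.1060) + (1/5)(0.6360+0.3150) + (1/5)(1.0000+0.6360)
  = 0.0008 + 0.0220 + 0.0842 + 0.1902 + 0.3272 = 0.6244
G = 1 − 0.6244 = 0.3756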